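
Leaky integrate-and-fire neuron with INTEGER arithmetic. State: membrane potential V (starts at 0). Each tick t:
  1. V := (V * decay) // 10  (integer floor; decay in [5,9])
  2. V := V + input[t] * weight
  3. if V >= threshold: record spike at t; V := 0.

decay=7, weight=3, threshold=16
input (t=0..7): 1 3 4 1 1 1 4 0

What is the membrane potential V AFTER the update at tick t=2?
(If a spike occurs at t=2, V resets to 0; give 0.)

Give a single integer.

t=0: input=1 -> V=3
t=1: input=3 -> V=11
t=2: input=4 -> V=0 FIRE
t=3: input=1 -> V=3
t=4: input=1 -> V=5
t=5: input=1 -> V=6
t=6: input=4 -> V=0 FIRE
t=7: input=0 -> V=0

Answer: 0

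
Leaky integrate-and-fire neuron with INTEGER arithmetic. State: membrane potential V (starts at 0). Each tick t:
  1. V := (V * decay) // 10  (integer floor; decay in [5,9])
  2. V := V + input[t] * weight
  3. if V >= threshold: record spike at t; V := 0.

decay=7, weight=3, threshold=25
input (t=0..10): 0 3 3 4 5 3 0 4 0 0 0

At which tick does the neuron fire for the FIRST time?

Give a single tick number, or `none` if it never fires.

Answer: 4

Derivation:
t=0: input=0 -> V=0
t=1: input=3 -> V=9
t=2: input=3 -> V=15
t=3: input=4 -> V=22
t=4: input=5 -> V=0 FIRE
t=5: input=3 -> V=9
t=6: input=0 -> V=6
t=7: input=4 -> V=16
t=8: input=0 -> V=11
t=9: input=0 -> V=7
t=10: input=0 -> V=4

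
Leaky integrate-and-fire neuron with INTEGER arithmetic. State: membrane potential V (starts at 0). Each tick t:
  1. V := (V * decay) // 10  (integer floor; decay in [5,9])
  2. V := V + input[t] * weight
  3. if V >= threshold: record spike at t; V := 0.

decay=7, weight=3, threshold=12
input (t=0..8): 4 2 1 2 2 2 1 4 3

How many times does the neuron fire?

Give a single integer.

t=0: input=4 -> V=0 FIRE
t=1: input=2 -> V=6
t=2: input=1 -> V=7
t=3: input=2 -> V=10
t=4: input=2 -> V=0 FIRE
t=5: input=2 -> V=6
t=6: input=1 -> V=7
t=7: input=4 -> V=0 FIRE
t=8: input=3 -> V=9

Answer: 3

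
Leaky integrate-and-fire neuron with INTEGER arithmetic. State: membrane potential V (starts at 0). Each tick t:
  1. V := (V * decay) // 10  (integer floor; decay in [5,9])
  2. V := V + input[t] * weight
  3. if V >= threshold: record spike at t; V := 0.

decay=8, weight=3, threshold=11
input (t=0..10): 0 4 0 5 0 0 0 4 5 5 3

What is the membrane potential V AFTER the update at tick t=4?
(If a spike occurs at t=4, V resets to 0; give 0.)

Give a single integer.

Answer: 0

Derivation:
t=0: input=0 -> V=0
t=1: input=4 -> V=0 FIRE
t=2: input=0 -> V=0
t=3: input=5 -> V=0 FIRE
t=4: input=0 -> V=0
t=5: input=0 -> V=0
t=6: input=0 -> V=0
t=7: input=4 -> V=0 FIRE
t=8: input=5 -> V=0 FIRE
t=9: input=5 -> V=0 FIRE
t=10: input=3 -> V=9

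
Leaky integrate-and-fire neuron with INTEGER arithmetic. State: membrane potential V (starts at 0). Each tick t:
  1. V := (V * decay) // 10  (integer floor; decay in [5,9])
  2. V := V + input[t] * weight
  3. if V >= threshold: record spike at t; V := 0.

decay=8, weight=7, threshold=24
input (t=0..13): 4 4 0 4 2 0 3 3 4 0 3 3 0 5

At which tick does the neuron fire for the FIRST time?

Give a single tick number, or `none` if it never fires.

t=0: input=4 -> V=0 FIRE
t=1: input=4 -> V=0 FIRE
t=2: input=0 -> V=0
t=3: input=4 -> V=0 FIRE
t=4: input=2 -> V=14
t=5: input=0 -> V=11
t=6: input=3 -> V=0 FIRE
t=7: input=3 -> V=21
t=8: input=4 -> V=0 FIRE
t=9: input=0 -> V=0
t=10: input=3 -> V=21
t=11: input=3 -> V=0 FIRE
t=12: input=0 -> V=0
t=13: input=5 -> V=0 FIRE

Answer: 0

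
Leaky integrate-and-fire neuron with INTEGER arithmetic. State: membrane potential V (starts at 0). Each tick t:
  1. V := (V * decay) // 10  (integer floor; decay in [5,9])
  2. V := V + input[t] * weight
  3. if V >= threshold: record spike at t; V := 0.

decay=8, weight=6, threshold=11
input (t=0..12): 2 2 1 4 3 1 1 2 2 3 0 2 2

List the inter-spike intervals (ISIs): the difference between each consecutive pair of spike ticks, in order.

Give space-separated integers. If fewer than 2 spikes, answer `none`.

t=0: input=2 -> V=0 FIRE
t=1: input=2 -> V=0 FIRE
t=2: input=1 -> V=6
t=3: input=4 -> V=0 FIRE
t=4: input=3 -> V=0 FIRE
t=5: input=1 -> V=6
t=6: input=1 -> V=10
t=7: input=2 -> V=0 FIRE
t=8: input=2 -> V=0 FIRE
t=9: input=3 -> V=0 FIRE
t=10: input=0 -> V=0
t=11: input=2 -> V=0 FIRE
t=12: input=2 -> V=0 FIRE

Answer: 1 2 1 3 1 1 2 1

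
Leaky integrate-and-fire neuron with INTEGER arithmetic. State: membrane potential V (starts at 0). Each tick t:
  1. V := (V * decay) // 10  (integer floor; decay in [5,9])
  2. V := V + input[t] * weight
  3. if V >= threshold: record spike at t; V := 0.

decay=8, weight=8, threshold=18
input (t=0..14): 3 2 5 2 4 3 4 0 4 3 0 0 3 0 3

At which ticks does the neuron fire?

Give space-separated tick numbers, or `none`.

Answer: 0 2 4 5 6 8 9 12 14

Derivation:
t=0: input=3 -> V=0 FIRE
t=1: input=2 -> V=16
t=2: input=5 -> V=0 FIRE
t=3: input=2 -> V=16
t=4: input=4 -> V=0 FIRE
t=5: input=3 -> V=0 FIRE
t=6: input=4 -> V=0 FIRE
t=7: input=0 -> V=0
t=8: input=4 -> V=0 FIRE
t=9: input=3 -> V=0 FIRE
t=10: input=0 -> V=0
t=11: input=0 -> V=0
t=12: input=3 -> V=0 FIRE
t=13: input=0 -> V=0
t=14: input=3 -> V=0 FIRE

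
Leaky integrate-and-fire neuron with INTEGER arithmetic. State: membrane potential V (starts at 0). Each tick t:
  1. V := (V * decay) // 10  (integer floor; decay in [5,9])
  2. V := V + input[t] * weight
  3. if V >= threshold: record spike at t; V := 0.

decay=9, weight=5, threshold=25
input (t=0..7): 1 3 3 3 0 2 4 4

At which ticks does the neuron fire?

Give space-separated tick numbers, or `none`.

Answer: 2 6

Derivation:
t=0: input=1 -> V=5
t=1: input=3 -> V=19
t=2: input=3 -> V=0 FIRE
t=3: input=3 -> V=15
t=4: input=0 -> V=13
t=5: input=2 -> V=21
t=6: input=4 -> V=0 FIRE
t=7: input=4 -> V=20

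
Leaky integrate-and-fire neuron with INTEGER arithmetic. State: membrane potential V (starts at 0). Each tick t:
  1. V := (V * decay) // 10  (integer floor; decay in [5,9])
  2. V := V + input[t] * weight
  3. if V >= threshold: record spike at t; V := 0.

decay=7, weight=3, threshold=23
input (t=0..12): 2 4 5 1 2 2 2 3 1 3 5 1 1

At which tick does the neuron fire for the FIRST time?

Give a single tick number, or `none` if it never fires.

t=0: input=2 -> V=6
t=1: input=4 -> V=16
t=2: input=5 -> V=0 FIRE
t=3: input=1 -> V=3
t=4: input=2 -> V=8
t=5: input=2 -> V=11
t=6: input=2 -> V=13
t=7: input=3 -> V=18
t=8: input=1 -> V=15
t=9: input=3 -> V=19
t=10: input=5 -> V=0 FIRE
t=11: input=1 -> V=3
t=12: input=1 -> V=5

Answer: 2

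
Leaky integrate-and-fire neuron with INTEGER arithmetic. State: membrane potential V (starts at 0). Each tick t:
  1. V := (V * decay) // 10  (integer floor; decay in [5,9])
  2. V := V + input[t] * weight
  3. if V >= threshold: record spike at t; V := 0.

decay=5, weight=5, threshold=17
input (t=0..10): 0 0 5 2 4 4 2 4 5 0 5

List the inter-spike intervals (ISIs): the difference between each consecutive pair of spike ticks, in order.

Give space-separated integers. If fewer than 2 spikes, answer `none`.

t=0: input=0 -> V=0
t=1: input=0 -> V=0
t=2: input=5 -> V=0 FIRE
t=3: input=2 -> V=10
t=4: input=4 -> V=0 FIRE
t=5: input=4 -> V=0 FIRE
t=6: input=2 -> V=10
t=7: input=4 -> V=0 FIRE
t=8: input=5 -> V=0 FIRE
t=9: input=0 -> V=0
t=10: input=5 -> V=0 FIRE

Answer: 2 1 2 1 2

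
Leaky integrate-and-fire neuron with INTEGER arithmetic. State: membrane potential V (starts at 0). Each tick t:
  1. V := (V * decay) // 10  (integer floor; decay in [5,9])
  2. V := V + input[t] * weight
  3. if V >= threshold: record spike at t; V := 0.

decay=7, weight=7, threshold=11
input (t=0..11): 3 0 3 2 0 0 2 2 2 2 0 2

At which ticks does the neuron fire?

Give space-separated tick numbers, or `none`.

t=0: input=3 -> V=0 FIRE
t=1: input=0 -> V=0
t=2: input=3 -> V=0 FIRE
t=3: input=2 -> V=0 FIRE
t=4: input=0 -> V=0
t=5: input=0 -> V=0
t=6: input=2 -> V=0 FIRE
t=7: input=2 -> V=0 FIRE
t=8: input=2 -> V=0 FIRE
t=9: input=2 -> V=0 FIRE
t=10: input=0 -> V=0
t=11: input=2 -> V=0 FIRE

Answer: 0 2 3 6 7 8 9 11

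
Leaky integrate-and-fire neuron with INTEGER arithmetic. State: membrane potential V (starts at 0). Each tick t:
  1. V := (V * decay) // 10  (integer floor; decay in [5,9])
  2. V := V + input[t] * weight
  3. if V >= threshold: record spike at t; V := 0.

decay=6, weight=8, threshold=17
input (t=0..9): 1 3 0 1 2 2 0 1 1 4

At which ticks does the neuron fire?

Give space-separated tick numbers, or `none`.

t=0: input=1 -> V=8
t=1: input=3 -> V=0 FIRE
t=2: input=0 -> V=0
t=3: input=1 -> V=8
t=4: input=2 -> V=0 FIRE
t=5: input=2 -> V=16
t=6: input=0 -> V=9
t=7: input=1 -> V=13
t=8: input=1 -> V=15
t=9: input=4 -> V=0 FIRE

Answer: 1 4 9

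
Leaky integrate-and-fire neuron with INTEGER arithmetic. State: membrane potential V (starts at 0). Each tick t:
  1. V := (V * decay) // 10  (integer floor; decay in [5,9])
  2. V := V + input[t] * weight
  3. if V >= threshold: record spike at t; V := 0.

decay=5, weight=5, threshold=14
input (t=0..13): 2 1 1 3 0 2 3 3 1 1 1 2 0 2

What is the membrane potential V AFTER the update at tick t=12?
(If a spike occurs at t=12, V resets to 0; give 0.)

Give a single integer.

Answer: 0

Derivation:
t=0: input=2 -> V=10
t=1: input=1 -> V=10
t=2: input=1 -> V=10
t=3: input=3 -> V=0 FIRE
t=4: input=0 -> V=0
t=5: input=2 -> V=10
t=6: input=3 -> V=0 FIRE
t=7: input=3 -> V=0 FIRE
t=8: input=1 -> V=5
t=9: input=1 -> V=7
t=10: input=1 -> V=8
t=11: input=2 -> V=0 FIRE
t=12: input=0 -> V=0
t=13: input=2 -> V=10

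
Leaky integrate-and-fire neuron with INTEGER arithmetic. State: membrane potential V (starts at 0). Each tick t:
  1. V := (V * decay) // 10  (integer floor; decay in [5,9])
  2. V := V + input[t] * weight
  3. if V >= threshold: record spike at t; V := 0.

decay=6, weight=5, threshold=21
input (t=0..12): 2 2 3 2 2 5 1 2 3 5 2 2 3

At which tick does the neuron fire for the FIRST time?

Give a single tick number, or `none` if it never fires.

Answer: 2

Derivation:
t=0: input=2 -> V=10
t=1: input=2 -> V=16
t=2: input=3 -> V=0 FIRE
t=3: input=2 -> V=10
t=4: input=2 -> V=16
t=5: input=5 -> V=0 FIRE
t=6: input=1 -> V=5
t=7: input=2 -> V=13
t=8: input=3 -> V=0 FIRE
t=9: input=5 -> V=0 FIRE
t=10: input=2 -> V=10
t=11: input=2 -> V=16
t=12: input=3 -> V=0 FIRE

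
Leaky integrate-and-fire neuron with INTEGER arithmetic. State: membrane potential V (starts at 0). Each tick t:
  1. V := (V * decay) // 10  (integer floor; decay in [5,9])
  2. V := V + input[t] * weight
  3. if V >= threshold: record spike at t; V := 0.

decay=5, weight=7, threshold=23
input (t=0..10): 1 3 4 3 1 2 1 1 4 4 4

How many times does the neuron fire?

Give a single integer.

Answer: 5

Derivation:
t=0: input=1 -> V=7
t=1: input=3 -> V=0 FIRE
t=2: input=4 -> V=0 FIRE
t=3: input=3 -> V=21
t=4: input=1 -> V=17
t=5: input=2 -> V=22
t=6: input=1 -> V=18
t=7: input=1 -> V=16
t=8: input=4 -> V=0 FIRE
t=9: input=4 -> V=0 FIRE
t=10: input=4 -> V=0 FIRE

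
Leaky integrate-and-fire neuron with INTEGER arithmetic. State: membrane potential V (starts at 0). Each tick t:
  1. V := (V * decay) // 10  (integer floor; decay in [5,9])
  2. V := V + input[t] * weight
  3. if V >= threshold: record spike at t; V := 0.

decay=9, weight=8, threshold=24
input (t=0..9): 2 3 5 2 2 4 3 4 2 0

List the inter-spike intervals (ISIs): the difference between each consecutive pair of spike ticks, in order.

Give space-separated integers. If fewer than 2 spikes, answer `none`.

Answer: 1 2 1 1 1

Derivation:
t=0: input=2 -> V=16
t=1: input=3 -> V=0 FIRE
t=2: input=5 -> V=0 FIRE
t=3: input=2 -> V=16
t=4: input=2 -> V=0 FIRE
t=5: input=4 -> V=0 FIRE
t=6: input=3 -> V=0 FIRE
t=7: input=4 -> V=0 FIRE
t=8: input=2 -> V=16
t=9: input=0 -> V=14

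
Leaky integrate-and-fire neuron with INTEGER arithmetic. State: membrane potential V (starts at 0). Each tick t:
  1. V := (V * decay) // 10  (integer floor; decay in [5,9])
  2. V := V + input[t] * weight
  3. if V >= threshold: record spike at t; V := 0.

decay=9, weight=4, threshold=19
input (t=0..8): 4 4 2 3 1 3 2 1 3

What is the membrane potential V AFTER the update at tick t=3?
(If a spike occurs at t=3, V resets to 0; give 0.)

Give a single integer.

t=0: input=4 -> V=16
t=1: input=4 -> V=0 FIRE
t=2: input=2 -> V=8
t=3: input=3 -> V=0 FIRE
t=4: input=1 -> V=4
t=5: input=3 -> V=15
t=6: input=2 -> V=0 FIRE
t=7: input=1 -> V=4
t=8: input=3 -> V=15

Answer: 0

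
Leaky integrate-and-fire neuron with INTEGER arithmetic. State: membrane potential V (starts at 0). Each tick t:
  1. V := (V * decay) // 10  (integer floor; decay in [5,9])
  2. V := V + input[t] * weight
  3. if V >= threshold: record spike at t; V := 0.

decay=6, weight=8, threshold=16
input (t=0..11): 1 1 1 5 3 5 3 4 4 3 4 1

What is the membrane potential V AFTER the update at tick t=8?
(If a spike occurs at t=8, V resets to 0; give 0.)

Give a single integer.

Answer: 0

Derivation:
t=0: input=1 -> V=8
t=1: input=1 -> V=12
t=2: input=1 -> V=15
t=3: input=5 -> V=0 FIRE
t=4: input=3 -> V=0 FIRE
t=5: input=5 -> V=0 FIRE
t=6: input=3 -> V=0 FIRE
t=7: input=4 -> V=0 FIRE
t=8: input=4 -> V=0 FIRE
t=9: input=3 -> V=0 FIRE
t=10: input=4 -> V=0 FIRE
t=11: input=1 -> V=8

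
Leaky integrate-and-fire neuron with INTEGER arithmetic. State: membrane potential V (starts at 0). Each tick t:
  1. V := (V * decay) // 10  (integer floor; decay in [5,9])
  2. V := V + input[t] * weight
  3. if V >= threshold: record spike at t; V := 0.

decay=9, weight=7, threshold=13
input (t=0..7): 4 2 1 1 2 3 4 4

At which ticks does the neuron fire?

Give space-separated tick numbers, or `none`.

Answer: 0 1 3 4 5 6 7

Derivation:
t=0: input=4 -> V=0 FIRE
t=1: input=2 -> V=0 FIRE
t=2: input=1 -> V=7
t=3: input=1 -> V=0 FIRE
t=4: input=2 -> V=0 FIRE
t=5: input=3 -> V=0 FIRE
t=6: input=4 -> V=0 FIRE
t=7: input=4 -> V=0 FIRE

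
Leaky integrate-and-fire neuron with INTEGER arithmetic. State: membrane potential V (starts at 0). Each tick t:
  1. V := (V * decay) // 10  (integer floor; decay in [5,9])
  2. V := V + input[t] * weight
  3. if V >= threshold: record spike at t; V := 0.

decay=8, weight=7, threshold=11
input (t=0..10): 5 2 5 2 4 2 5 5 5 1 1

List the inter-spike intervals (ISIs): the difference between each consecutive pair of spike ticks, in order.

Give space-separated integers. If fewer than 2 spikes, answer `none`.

Answer: 1 1 1 1 1 1 1 1 2

Derivation:
t=0: input=5 -> V=0 FIRE
t=1: input=2 -> V=0 FIRE
t=2: input=5 -> V=0 FIRE
t=3: input=2 -> V=0 FIRE
t=4: input=4 -> V=0 FIRE
t=5: input=2 -> V=0 FIRE
t=6: input=5 -> V=0 FIRE
t=7: input=5 -> V=0 FIRE
t=8: input=5 -> V=0 FIRE
t=9: input=1 -> V=7
t=10: input=1 -> V=0 FIRE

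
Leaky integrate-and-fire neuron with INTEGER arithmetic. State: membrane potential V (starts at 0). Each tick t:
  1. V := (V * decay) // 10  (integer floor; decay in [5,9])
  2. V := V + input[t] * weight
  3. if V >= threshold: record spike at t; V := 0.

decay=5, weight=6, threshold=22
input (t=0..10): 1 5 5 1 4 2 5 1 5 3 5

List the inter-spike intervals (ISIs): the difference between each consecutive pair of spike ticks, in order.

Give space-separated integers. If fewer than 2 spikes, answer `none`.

t=0: input=1 -> V=6
t=1: input=5 -> V=0 FIRE
t=2: input=5 -> V=0 FIRE
t=3: input=1 -> V=6
t=4: input=4 -> V=0 FIRE
t=5: input=2 -> V=12
t=6: input=5 -> V=0 FIRE
t=7: input=1 -> V=6
t=8: input=5 -> V=0 FIRE
t=9: input=3 -> V=18
t=10: input=5 -> V=0 FIRE

Answer: 1 2 2 2 2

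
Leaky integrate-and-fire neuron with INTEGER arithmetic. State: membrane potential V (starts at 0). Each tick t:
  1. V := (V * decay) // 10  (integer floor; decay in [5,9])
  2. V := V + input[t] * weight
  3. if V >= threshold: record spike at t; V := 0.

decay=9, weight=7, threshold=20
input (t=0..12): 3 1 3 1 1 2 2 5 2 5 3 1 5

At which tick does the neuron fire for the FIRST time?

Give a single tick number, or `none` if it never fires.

t=0: input=3 -> V=0 FIRE
t=1: input=1 -> V=7
t=2: input=3 -> V=0 FIRE
t=3: input=1 -> V=7
t=4: input=1 -> V=13
t=5: input=2 -> V=0 FIRE
t=6: input=2 -> V=14
t=7: input=5 -> V=0 FIRE
t=8: input=2 -> V=14
t=9: input=5 -> V=0 FIRE
t=10: input=3 -> V=0 FIRE
t=11: input=1 -> V=7
t=12: input=5 -> V=0 FIRE

Answer: 0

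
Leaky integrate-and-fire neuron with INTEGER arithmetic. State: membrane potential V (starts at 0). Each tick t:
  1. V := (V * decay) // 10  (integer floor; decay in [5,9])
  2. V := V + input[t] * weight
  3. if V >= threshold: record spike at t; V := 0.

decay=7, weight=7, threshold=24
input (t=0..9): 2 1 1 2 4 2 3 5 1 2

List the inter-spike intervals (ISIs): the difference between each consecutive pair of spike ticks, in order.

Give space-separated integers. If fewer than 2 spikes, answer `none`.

t=0: input=2 -> V=14
t=1: input=1 -> V=16
t=2: input=1 -> V=18
t=3: input=2 -> V=0 FIRE
t=4: input=4 -> V=0 FIRE
t=5: input=2 -> V=14
t=6: input=3 -> V=0 FIRE
t=7: input=5 -> V=0 FIRE
t=8: input=1 -> V=7
t=9: input=2 -> V=18

Answer: 1 2 1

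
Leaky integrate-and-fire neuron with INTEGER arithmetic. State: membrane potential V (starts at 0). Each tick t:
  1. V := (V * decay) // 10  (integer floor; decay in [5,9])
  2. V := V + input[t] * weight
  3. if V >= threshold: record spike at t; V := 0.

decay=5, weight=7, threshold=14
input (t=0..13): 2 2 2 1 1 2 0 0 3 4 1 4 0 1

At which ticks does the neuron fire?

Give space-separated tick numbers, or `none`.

t=0: input=2 -> V=0 FIRE
t=1: input=2 -> V=0 FIRE
t=2: input=2 -> V=0 FIRE
t=3: input=1 -> V=7
t=4: input=1 -> V=10
t=5: input=2 -> V=0 FIRE
t=6: input=0 -> V=0
t=7: input=0 -> V=0
t=8: input=3 -> V=0 FIRE
t=9: input=4 -> V=0 FIRE
t=10: input=1 -> V=7
t=11: input=4 -> V=0 FIRE
t=12: input=0 -> V=0
t=13: input=1 -> V=7

Answer: 0 1 2 5 8 9 11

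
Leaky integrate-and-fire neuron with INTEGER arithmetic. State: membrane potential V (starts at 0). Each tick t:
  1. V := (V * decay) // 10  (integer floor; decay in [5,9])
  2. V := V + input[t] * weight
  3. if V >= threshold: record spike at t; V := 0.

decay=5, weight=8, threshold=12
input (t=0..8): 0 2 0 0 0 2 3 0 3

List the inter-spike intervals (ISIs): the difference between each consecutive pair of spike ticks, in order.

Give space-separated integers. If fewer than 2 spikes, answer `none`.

t=0: input=0 -> V=0
t=1: input=2 -> V=0 FIRE
t=2: input=0 -> V=0
t=3: input=0 -> V=0
t=4: input=0 -> V=0
t=5: input=2 -> V=0 FIRE
t=6: input=3 -> V=0 FIRE
t=7: input=0 -> V=0
t=8: input=3 -> V=0 FIRE

Answer: 4 1 2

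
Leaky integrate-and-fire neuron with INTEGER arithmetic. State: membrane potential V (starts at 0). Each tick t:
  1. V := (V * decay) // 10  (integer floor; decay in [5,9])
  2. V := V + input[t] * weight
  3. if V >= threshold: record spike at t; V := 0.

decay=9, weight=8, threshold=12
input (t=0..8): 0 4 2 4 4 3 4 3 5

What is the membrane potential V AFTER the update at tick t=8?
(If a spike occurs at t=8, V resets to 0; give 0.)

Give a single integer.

Answer: 0

Derivation:
t=0: input=0 -> V=0
t=1: input=4 -> V=0 FIRE
t=2: input=2 -> V=0 FIRE
t=3: input=4 -> V=0 FIRE
t=4: input=4 -> V=0 FIRE
t=5: input=3 -> V=0 FIRE
t=6: input=4 -> V=0 FIRE
t=7: input=3 -> V=0 FIRE
t=8: input=5 -> V=0 FIRE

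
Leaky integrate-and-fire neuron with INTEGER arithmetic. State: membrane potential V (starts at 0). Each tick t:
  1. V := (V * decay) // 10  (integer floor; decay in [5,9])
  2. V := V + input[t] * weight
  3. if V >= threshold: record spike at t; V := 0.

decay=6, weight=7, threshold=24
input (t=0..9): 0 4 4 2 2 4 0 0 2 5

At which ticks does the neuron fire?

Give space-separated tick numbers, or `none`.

Answer: 1 2 5 9

Derivation:
t=0: input=0 -> V=0
t=1: input=4 -> V=0 FIRE
t=2: input=4 -> V=0 FIRE
t=3: input=2 -> V=14
t=4: input=2 -> V=22
t=5: input=4 -> V=0 FIRE
t=6: input=0 -> V=0
t=7: input=0 -> V=0
t=8: input=2 -> V=14
t=9: input=5 -> V=0 FIRE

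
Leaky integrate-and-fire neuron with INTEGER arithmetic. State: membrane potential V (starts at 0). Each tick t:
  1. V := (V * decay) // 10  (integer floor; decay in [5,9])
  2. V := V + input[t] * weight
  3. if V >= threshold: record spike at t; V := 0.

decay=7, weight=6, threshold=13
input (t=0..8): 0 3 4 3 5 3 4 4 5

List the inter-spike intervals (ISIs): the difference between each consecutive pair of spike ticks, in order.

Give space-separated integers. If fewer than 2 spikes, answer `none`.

t=0: input=0 -> V=0
t=1: input=3 -> V=0 FIRE
t=2: input=4 -> V=0 FIRE
t=3: input=3 -> V=0 FIRE
t=4: input=5 -> V=0 FIRE
t=5: input=3 -> V=0 FIRE
t=6: input=4 -> V=0 FIRE
t=7: input=4 -> V=0 FIRE
t=8: input=5 -> V=0 FIRE

Answer: 1 1 1 1 1 1 1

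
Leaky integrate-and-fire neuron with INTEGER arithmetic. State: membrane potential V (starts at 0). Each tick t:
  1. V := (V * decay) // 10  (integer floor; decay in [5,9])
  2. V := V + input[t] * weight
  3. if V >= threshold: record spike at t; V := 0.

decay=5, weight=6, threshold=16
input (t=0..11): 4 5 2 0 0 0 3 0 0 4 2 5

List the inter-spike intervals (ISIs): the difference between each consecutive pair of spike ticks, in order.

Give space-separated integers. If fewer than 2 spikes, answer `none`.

Answer: 1 5 3 2

Derivation:
t=0: input=4 -> V=0 FIRE
t=1: input=5 -> V=0 FIRE
t=2: input=2 -> V=12
t=3: input=0 -> V=6
t=4: input=0 -> V=3
t=5: input=0 -> V=1
t=6: input=3 -> V=0 FIRE
t=7: input=0 -> V=0
t=8: input=0 -> V=0
t=9: input=4 -> V=0 FIRE
t=10: input=2 -> V=12
t=11: input=5 -> V=0 FIRE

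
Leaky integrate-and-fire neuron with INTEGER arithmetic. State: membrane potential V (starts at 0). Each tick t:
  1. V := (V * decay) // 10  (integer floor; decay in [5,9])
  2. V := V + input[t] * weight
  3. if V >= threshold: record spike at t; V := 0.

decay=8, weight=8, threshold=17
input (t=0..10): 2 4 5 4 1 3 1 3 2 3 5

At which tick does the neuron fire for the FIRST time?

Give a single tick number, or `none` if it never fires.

t=0: input=2 -> V=16
t=1: input=4 -> V=0 FIRE
t=2: input=5 -> V=0 FIRE
t=3: input=4 -> V=0 FIRE
t=4: input=1 -> V=8
t=5: input=3 -> V=0 FIRE
t=6: input=1 -> V=8
t=7: input=3 -> V=0 FIRE
t=8: input=2 -> V=16
t=9: input=3 -> V=0 FIRE
t=10: input=5 -> V=0 FIRE

Answer: 1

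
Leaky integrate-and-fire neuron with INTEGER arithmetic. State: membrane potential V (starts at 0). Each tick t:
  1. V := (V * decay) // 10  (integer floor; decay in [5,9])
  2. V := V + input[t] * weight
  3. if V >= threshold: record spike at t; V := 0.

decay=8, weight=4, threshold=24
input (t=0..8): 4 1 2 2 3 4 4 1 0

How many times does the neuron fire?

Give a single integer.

t=0: input=4 -> V=16
t=1: input=1 -> V=16
t=2: input=2 -> V=20
t=3: input=2 -> V=0 FIRE
t=4: input=3 -> V=12
t=5: input=4 -> V=0 FIRE
t=6: input=4 -> V=16
t=7: input=1 -> V=16
t=8: input=0 -> V=12

Answer: 2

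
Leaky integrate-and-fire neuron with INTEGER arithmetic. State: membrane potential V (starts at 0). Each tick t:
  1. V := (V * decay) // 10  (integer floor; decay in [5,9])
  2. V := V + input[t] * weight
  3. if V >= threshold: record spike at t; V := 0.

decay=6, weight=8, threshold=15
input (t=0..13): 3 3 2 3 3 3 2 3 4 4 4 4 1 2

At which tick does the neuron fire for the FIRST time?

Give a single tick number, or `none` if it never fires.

t=0: input=3 -> V=0 FIRE
t=1: input=3 -> V=0 FIRE
t=2: input=2 -> V=0 FIRE
t=3: input=3 -> V=0 FIRE
t=4: input=3 -> V=0 FIRE
t=5: input=3 -> V=0 FIRE
t=6: input=2 -> V=0 FIRE
t=7: input=3 -> V=0 FIRE
t=8: input=4 -> V=0 FIRE
t=9: input=4 -> V=0 FIRE
t=10: input=4 -> V=0 FIRE
t=11: input=4 -> V=0 FIRE
t=12: input=1 -> V=8
t=13: input=2 -> V=0 FIRE

Answer: 0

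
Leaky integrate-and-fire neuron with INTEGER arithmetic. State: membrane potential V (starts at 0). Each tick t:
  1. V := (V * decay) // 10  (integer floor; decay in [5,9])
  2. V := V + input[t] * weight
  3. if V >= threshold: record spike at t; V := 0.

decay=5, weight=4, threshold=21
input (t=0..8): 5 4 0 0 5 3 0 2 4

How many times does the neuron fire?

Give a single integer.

Answer: 2

Derivation:
t=0: input=5 -> V=20
t=1: input=4 -> V=0 FIRE
t=2: input=0 -> V=0
t=3: input=0 -> V=0
t=4: input=5 -> V=20
t=5: input=3 -> V=0 FIRE
t=6: input=0 -> V=0
t=7: input=2 -> V=8
t=8: input=4 -> V=20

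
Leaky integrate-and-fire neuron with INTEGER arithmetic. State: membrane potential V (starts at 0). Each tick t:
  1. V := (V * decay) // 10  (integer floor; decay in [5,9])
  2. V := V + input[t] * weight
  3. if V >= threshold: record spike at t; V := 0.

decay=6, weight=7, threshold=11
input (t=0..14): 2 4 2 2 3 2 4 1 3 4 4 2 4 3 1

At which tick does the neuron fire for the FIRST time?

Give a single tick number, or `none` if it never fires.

Answer: 0

Derivation:
t=0: input=2 -> V=0 FIRE
t=1: input=4 -> V=0 FIRE
t=2: input=2 -> V=0 FIRE
t=3: input=2 -> V=0 FIRE
t=4: input=3 -> V=0 FIRE
t=5: input=2 -> V=0 FIRE
t=6: input=4 -> V=0 FIRE
t=7: input=1 -> V=7
t=8: input=3 -> V=0 FIRE
t=9: input=4 -> V=0 FIRE
t=10: input=4 -> V=0 FIRE
t=11: input=2 -> V=0 FIRE
t=12: input=4 -> V=0 FIRE
t=13: input=3 -> V=0 FIRE
t=14: input=1 -> V=7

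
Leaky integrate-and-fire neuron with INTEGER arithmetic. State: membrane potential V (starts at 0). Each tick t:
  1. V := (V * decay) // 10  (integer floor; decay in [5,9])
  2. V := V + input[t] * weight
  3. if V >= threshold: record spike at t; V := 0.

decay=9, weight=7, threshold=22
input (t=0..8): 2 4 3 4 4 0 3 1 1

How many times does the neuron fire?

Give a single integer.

Answer: 4

Derivation:
t=0: input=2 -> V=14
t=1: input=4 -> V=0 FIRE
t=2: input=3 -> V=21
t=3: input=4 -> V=0 FIRE
t=4: input=4 -> V=0 FIRE
t=5: input=0 -> V=0
t=6: input=3 -> V=21
t=7: input=1 -> V=0 FIRE
t=8: input=1 -> V=7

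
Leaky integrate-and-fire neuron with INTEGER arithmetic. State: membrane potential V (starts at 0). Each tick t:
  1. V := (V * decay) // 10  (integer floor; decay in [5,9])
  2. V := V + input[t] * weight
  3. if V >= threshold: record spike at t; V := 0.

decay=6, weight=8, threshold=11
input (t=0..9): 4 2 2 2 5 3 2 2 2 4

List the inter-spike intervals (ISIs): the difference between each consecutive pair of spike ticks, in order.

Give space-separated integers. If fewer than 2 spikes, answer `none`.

Answer: 1 1 1 1 1 1 1 1 1

Derivation:
t=0: input=4 -> V=0 FIRE
t=1: input=2 -> V=0 FIRE
t=2: input=2 -> V=0 FIRE
t=3: input=2 -> V=0 FIRE
t=4: input=5 -> V=0 FIRE
t=5: input=3 -> V=0 FIRE
t=6: input=2 -> V=0 FIRE
t=7: input=2 -> V=0 FIRE
t=8: input=2 -> V=0 FIRE
t=9: input=4 -> V=0 FIRE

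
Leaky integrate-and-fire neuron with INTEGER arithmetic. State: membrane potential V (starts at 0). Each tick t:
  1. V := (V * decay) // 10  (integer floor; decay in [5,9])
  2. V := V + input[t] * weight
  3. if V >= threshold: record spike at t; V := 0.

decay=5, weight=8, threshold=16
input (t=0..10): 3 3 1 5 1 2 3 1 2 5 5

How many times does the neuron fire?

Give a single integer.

t=0: input=3 -> V=0 FIRE
t=1: input=3 -> V=0 FIRE
t=2: input=1 -> V=8
t=3: input=5 -> V=0 FIRE
t=4: input=1 -> V=8
t=5: input=2 -> V=0 FIRE
t=6: input=3 -> V=0 FIRE
t=7: input=1 -> V=8
t=8: input=2 -> V=0 FIRE
t=9: input=5 -> V=0 FIRE
t=10: input=5 -> V=0 FIRE

Answer: 8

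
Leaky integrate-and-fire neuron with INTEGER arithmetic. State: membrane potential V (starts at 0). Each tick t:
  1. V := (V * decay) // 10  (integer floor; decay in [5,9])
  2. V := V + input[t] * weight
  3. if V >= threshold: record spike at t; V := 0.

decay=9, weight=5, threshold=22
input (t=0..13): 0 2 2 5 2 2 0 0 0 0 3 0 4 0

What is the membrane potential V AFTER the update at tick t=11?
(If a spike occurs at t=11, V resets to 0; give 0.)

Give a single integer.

Answer: 0

Derivation:
t=0: input=0 -> V=0
t=1: input=2 -> V=10
t=2: input=2 -> V=19
t=3: input=5 -> V=0 FIRE
t=4: input=2 -> V=10
t=5: input=2 -> V=19
t=6: input=0 -> V=17
t=7: input=0 -> V=15
t=8: input=0 -> V=13
t=9: input=0 -> V=11
t=10: input=3 -> V=0 FIRE
t=11: input=0 -> V=0
t=12: input=4 -> V=20
t=13: input=0 -> V=18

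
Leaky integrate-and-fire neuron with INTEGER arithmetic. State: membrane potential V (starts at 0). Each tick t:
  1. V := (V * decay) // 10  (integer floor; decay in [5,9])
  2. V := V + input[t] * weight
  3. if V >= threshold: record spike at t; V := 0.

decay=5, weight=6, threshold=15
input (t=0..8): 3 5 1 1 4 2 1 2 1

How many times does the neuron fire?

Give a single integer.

Answer: 4

Derivation:
t=0: input=3 -> V=0 FIRE
t=1: input=5 -> V=0 FIRE
t=2: input=1 -> V=6
t=3: input=1 -> V=9
t=4: input=4 -> V=0 FIRE
t=5: input=2 -> V=12
t=6: input=1 -> V=12
t=7: input=2 -> V=0 FIRE
t=8: input=1 -> V=6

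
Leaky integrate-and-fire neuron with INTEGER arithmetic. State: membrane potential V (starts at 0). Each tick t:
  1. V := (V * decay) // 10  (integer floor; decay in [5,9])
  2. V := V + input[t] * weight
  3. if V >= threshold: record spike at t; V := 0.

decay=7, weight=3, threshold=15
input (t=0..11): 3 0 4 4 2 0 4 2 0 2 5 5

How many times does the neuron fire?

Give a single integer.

t=0: input=3 -> V=9
t=1: input=0 -> V=6
t=2: input=4 -> V=0 FIRE
t=3: input=4 -> V=12
t=4: input=2 -> V=14
t=5: input=0 -> V=9
t=6: input=4 -> V=0 FIRE
t=7: input=2 -> V=6
t=8: input=0 -> V=4
t=9: input=2 -> V=8
t=10: input=5 -> V=0 FIRE
t=11: input=5 -> V=0 FIRE

Answer: 4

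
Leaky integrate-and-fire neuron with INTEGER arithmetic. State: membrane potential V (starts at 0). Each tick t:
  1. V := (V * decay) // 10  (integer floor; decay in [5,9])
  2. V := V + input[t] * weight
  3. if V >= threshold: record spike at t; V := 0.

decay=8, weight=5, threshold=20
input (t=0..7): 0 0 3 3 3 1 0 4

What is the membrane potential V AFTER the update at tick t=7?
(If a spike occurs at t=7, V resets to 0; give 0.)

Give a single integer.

Answer: 0

Derivation:
t=0: input=0 -> V=0
t=1: input=0 -> V=0
t=2: input=3 -> V=15
t=3: input=3 -> V=0 FIRE
t=4: input=3 -> V=15
t=5: input=1 -> V=17
t=6: input=0 -> V=13
t=7: input=4 -> V=0 FIRE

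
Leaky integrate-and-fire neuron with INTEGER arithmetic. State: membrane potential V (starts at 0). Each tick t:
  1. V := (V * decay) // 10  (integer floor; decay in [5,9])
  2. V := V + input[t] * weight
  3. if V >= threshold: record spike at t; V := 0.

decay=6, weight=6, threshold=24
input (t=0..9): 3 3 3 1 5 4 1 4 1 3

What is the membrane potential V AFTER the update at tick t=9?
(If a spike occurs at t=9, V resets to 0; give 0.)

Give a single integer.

t=0: input=3 -> V=18
t=1: input=3 -> V=0 FIRE
t=2: input=3 -> V=18
t=3: input=1 -> V=16
t=4: input=5 -> V=0 FIRE
t=5: input=4 -> V=0 FIRE
t=6: input=1 -> V=6
t=7: input=4 -> V=0 FIRE
t=8: input=1 -> V=6
t=9: input=3 -> V=21

Answer: 21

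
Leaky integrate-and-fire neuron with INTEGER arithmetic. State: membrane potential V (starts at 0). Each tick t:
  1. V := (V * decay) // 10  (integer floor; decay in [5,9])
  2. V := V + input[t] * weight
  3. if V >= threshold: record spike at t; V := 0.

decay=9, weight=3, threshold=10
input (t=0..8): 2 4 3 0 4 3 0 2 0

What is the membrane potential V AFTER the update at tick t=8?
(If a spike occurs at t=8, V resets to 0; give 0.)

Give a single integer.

t=0: input=2 -> V=6
t=1: input=4 -> V=0 FIRE
t=2: input=3 -> V=9
t=3: input=0 -> V=8
t=4: input=4 -> V=0 FIRE
t=5: input=3 -> V=9
t=6: input=0 -> V=8
t=7: input=2 -> V=0 FIRE
t=8: input=0 -> V=0

Answer: 0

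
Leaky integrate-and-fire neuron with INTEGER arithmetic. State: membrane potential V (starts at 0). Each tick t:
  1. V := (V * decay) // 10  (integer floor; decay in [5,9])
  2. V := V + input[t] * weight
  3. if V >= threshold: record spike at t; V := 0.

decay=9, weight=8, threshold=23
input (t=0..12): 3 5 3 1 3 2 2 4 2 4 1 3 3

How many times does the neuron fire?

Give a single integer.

t=0: input=3 -> V=0 FIRE
t=1: input=5 -> V=0 FIRE
t=2: input=3 -> V=0 FIRE
t=3: input=1 -> V=8
t=4: input=3 -> V=0 FIRE
t=5: input=2 -> V=16
t=6: input=2 -> V=0 FIRE
t=7: input=4 -> V=0 FIRE
t=8: input=2 -> V=16
t=9: input=4 -> V=0 FIRE
t=10: input=1 -> V=8
t=11: input=3 -> V=0 FIRE
t=12: input=3 -> V=0 FIRE

Answer: 9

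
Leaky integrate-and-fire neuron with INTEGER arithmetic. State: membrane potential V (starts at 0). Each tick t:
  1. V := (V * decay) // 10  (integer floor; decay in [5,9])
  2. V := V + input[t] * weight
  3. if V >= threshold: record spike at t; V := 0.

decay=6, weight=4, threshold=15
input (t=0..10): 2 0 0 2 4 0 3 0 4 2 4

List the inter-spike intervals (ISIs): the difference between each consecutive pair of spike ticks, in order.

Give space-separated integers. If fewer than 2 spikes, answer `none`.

t=0: input=2 -> V=8
t=1: input=0 -> V=4
t=2: input=0 -> V=2
t=3: input=2 -> V=9
t=4: input=4 -> V=0 FIRE
t=5: input=0 -> V=0
t=6: input=3 -> V=12
t=7: input=0 -> V=7
t=8: input=4 -> V=0 FIRE
t=9: input=2 -> V=8
t=10: input=4 -> V=0 FIRE

Answer: 4 2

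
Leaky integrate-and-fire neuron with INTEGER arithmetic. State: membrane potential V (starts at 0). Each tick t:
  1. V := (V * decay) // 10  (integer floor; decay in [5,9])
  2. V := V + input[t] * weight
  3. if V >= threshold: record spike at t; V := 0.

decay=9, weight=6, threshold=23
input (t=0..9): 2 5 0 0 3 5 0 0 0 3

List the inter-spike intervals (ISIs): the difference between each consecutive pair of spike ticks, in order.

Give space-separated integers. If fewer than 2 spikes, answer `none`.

t=0: input=2 -> V=12
t=1: input=5 -> V=0 FIRE
t=2: input=0 -> V=0
t=3: input=0 -> V=0
t=4: input=3 -> V=18
t=5: input=5 -> V=0 FIRE
t=6: input=0 -> V=0
t=7: input=0 -> V=0
t=8: input=0 -> V=0
t=9: input=3 -> V=18

Answer: 4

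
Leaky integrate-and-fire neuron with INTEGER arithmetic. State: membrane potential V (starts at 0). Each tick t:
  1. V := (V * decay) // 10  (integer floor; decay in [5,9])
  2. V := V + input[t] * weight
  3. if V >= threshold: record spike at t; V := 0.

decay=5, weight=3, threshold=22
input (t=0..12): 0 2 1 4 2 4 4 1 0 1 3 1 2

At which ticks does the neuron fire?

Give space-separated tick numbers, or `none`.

Answer: none

Derivation:
t=0: input=0 -> V=0
t=1: input=2 -> V=6
t=2: input=1 -> V=6
t=3: input=4 -> V=15
t=4: input=2 -> V=13
t=5: input=4 -> V=18
t=6: input=4 -> V=21
t=7: input=1 -> V=13
t=8: input=0 -> V=6
t=9: input=1 -> V=6
t=10: input=3 -> V=12
t=11: input=1 -> V=9
t=12: input=2 -> V=10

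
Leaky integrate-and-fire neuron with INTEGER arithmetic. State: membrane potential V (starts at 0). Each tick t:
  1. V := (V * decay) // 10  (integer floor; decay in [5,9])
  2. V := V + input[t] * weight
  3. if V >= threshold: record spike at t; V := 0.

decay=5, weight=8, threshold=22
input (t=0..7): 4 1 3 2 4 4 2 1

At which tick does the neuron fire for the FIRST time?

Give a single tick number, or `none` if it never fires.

t=0: input=4 -> V=0 FIRE
t=1: input=1 -> V=8
t=2: input=3 -> V=0 FIRE
t=3: input=2 -> V=16
t=4: input=4 -> V=0 FIRE
t=5: input=4 -> V=0 FIRE
t=6: input=2 -> V=16
t=7: input=1 -> V=16

Answer: 0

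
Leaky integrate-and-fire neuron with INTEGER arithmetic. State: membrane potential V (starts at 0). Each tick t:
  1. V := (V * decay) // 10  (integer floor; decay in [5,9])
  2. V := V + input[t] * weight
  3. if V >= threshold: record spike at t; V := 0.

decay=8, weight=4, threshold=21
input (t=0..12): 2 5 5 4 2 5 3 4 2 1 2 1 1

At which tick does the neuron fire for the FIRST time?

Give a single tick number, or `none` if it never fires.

Answer: 1

Derivation:
t=0: input=2 -> V=8
t=1: input=5 -> V=0 FIRE
t=2: input=5 -> V=20
t=3: input=4 -> V=0 FIRE
t=4: input=2 -> V=8
t=5: input=5 -> V=0 FIRE
t=6: input=3 -> V=12
t=7: input=4 -> V=0 FIRE
t=8: input=2 -> V=8
t=9: input=1 -> V=10
t=10: input=2 -> V=16
t=11: input=1 -> V=16
t=12: input=1 -> V=16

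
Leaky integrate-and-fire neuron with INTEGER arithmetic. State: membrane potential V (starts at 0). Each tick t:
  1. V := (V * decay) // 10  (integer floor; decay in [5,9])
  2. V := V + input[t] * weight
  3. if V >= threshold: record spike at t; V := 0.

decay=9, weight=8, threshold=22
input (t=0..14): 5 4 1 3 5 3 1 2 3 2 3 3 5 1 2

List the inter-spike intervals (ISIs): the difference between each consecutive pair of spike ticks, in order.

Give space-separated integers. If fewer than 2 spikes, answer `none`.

Answer: 1 2 1 1 2 1 2 1 1 2

Derivation:
t=0: input=5 -> V=0 FIRE
t=1: input=4 -> V=0 FIRE
t=2: input=1 -> V=8
t=3: input=3 -> V=0 FIRE
t=4: input=5 -> V=0 FIRE
t=5: input=3 -> V=0 FIRE
t=6: input=1 -> V=8
t=7: input=2 -> V=0 FIRE
t=8: input=3 -> V=0 FIRE
t=9: input=2 -> V=16
t=10: input=3 -> V=0 FIRE
t=11: input=3 -> V=0 FIRE
t=12: input=5 -> V=0 FIRE
t=13: input=1 -> V=8
t=14: input=2 -> V=0 FIRE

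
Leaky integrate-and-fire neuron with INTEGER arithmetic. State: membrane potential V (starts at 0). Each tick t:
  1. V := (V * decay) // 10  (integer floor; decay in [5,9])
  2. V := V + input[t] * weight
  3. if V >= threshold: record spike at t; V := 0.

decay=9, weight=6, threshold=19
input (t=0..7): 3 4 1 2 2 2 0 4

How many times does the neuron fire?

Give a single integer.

t=0: input=3 -> V=18
t=1: input=4 -> V=0 FIRE
t=2: input=1 -> V=6
t=3: input=2 -> V=17
t=4: input=2 -> V=0 FIRE
t=5: input=2 -> V=12
t=6: input=0 -> V=10
t=7: input=4 -> V=0 FIRE

Answer: 3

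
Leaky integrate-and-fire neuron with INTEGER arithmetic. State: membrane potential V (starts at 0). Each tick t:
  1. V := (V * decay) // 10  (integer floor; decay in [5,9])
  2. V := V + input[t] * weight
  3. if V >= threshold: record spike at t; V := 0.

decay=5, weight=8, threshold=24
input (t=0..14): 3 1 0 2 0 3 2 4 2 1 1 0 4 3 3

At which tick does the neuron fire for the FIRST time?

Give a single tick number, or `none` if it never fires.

t=0: input=3 -> V=0 FIRE
t=1: input=1 -> V=8
t=2: input=0 -> V=4
t=3: input=2 -> V=18
t=4: input=0 -> V=9
t=5: input=3 -> V=0 FIRE
t=6: input=2 -> V=16
t=7: input=4 -> V=0 FIRE
t=8: input=2 -> V=16
t=9: input=1 -> V=16
t=10: input=1 -> V=16
t=11: input=0 -> V=8
t=12: input=4 -> V=0 FIRE
t=13: input=3 -> V=0 FIRE
t=14: input=3 -> V=0 FIRE

Answer: 0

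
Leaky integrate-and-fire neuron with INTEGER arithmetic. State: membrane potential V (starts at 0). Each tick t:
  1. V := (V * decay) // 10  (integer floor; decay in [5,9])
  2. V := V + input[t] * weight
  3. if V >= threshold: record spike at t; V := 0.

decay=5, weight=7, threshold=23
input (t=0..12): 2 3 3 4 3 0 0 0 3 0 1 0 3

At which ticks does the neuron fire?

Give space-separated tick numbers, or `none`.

t=0: input=2 -> V=14
t=1: input=3 -> V=0 FIRE
t=2: input=3 -> V=21
t=3: input=4 -> V=0 FIRE
t=4: input=3 -> V=21
t=5: input=0 -> V=10
t=6: input=0 -> V=5
t=7: input=0 -> V=2
t=8: input=3 -> V=22
t=9: input=0 -> V=11
t=10: input=1 -> V=12
t=11: input=0 -> V=6
t=12: input=3 -> V=0 FIRE

Answer: 1 3 12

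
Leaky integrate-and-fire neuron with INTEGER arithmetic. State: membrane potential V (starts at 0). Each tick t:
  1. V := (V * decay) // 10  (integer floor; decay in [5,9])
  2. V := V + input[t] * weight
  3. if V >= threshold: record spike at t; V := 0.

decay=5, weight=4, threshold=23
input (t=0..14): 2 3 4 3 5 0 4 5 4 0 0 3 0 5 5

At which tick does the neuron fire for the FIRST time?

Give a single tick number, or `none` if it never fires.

Answer: 2

Derivation:
t=0: input=2 -> V=8
t=1: input=3 -> V=16
t=2: input=4 -> V=0 FIRE
t=3: input=3 -> V=12
t=4: input=5 -> V=0 FIRE
t=5: input=0 -> V=0
t=6: input=4 -> V=16
t=7: input=5 -> V=0 FIRE
t=8: input=4 -> V=16
t=9: input=0 -> V=8
t=10: input=0 -> V=4
t=11: input=3 -> V=14
t=12: input=0 -> V=7
t=13: input=5 -> V=0 FIRE
t=14: input=5 -> V=20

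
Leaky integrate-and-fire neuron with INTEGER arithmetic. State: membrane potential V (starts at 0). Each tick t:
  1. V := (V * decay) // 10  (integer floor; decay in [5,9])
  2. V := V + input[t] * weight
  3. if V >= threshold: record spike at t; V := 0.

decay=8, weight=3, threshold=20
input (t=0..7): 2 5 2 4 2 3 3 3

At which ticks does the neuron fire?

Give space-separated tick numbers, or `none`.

t=0: input=2 -> V=6
t=1: input=5 -> V=19
t=2: input=2 -> V=0 FIRE
t=3: input=4 -> V=12
t=4: input=2 -> V=15
t=5: input=3 -> V=0 FIRE
t=6: input=3 -> V=9
t=7: input=3 -> V=16

Answer: 2 5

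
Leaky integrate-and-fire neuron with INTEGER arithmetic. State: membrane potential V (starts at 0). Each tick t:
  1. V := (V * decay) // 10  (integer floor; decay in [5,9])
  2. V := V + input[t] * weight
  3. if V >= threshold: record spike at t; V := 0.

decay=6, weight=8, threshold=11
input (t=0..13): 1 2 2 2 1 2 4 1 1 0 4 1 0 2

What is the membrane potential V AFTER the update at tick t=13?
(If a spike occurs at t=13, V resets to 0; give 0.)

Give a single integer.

t=0: input=1 -> V=8
t=1: input=2 -> V=0 FIRE
t=2: input=2 -> V=0 FIRE
t=3: input=2 -> V=0 FIRE
t=4: input=1 -> V=8
t=5: input=2 -> V=0 FIRE
t=6: input=4 -> V=0 FIRE
t=7: input=1 -> V=8
t=8: input=1 -> V=0 FIRE
t=9: input=0 -> V=0
t=10: input=4 -> V=0 FIRE
t=11: input=1 -> V=8
t=12: input=0 -> V=4
t=13: input=2 -> V=0 FIRE

Answer: 0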